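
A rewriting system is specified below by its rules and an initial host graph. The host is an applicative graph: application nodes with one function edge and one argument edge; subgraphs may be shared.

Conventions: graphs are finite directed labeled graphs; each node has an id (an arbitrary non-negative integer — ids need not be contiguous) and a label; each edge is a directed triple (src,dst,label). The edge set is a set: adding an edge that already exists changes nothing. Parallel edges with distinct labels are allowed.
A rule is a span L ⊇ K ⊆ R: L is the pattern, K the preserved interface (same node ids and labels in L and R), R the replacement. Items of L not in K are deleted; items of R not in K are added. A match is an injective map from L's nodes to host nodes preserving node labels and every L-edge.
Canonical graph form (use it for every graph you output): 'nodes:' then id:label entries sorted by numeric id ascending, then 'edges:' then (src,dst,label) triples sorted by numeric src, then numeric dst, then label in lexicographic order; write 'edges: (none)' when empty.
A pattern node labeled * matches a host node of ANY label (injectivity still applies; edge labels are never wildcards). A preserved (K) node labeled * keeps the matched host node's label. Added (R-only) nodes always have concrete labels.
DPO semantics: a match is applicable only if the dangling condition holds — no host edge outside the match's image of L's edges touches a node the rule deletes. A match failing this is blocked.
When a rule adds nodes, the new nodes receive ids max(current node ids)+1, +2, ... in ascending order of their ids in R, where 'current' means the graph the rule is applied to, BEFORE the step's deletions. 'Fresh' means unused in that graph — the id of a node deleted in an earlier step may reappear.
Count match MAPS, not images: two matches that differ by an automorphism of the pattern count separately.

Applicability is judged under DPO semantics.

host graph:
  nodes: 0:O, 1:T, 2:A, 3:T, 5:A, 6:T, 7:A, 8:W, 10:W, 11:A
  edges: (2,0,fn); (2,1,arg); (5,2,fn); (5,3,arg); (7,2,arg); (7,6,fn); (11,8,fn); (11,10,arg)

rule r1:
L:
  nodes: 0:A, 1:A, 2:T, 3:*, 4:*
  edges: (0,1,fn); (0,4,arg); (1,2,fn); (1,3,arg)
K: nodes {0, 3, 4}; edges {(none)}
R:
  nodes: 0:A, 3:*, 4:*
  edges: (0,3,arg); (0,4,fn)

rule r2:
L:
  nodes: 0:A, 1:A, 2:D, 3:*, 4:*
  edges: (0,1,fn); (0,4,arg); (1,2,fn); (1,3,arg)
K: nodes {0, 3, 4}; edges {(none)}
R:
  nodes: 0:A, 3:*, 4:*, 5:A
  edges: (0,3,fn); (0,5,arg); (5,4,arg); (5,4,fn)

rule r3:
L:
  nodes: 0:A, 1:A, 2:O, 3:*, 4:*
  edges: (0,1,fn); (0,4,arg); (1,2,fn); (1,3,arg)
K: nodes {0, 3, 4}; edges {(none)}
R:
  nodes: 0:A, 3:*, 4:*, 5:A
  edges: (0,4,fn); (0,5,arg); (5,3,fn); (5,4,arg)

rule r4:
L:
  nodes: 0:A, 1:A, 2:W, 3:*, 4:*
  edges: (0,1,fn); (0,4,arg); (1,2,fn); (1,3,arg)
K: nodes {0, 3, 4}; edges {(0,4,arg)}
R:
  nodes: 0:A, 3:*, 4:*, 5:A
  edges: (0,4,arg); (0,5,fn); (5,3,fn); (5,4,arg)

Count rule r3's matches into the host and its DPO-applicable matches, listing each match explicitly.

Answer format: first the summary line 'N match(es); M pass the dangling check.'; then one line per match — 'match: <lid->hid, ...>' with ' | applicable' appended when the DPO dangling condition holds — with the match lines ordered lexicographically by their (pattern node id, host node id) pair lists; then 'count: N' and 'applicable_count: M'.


1 match(es); 0 pass the dangling check.
match: 0->5, 1->2, 2->0, 3->1, 4->3
count: 1
applicable_count: 0


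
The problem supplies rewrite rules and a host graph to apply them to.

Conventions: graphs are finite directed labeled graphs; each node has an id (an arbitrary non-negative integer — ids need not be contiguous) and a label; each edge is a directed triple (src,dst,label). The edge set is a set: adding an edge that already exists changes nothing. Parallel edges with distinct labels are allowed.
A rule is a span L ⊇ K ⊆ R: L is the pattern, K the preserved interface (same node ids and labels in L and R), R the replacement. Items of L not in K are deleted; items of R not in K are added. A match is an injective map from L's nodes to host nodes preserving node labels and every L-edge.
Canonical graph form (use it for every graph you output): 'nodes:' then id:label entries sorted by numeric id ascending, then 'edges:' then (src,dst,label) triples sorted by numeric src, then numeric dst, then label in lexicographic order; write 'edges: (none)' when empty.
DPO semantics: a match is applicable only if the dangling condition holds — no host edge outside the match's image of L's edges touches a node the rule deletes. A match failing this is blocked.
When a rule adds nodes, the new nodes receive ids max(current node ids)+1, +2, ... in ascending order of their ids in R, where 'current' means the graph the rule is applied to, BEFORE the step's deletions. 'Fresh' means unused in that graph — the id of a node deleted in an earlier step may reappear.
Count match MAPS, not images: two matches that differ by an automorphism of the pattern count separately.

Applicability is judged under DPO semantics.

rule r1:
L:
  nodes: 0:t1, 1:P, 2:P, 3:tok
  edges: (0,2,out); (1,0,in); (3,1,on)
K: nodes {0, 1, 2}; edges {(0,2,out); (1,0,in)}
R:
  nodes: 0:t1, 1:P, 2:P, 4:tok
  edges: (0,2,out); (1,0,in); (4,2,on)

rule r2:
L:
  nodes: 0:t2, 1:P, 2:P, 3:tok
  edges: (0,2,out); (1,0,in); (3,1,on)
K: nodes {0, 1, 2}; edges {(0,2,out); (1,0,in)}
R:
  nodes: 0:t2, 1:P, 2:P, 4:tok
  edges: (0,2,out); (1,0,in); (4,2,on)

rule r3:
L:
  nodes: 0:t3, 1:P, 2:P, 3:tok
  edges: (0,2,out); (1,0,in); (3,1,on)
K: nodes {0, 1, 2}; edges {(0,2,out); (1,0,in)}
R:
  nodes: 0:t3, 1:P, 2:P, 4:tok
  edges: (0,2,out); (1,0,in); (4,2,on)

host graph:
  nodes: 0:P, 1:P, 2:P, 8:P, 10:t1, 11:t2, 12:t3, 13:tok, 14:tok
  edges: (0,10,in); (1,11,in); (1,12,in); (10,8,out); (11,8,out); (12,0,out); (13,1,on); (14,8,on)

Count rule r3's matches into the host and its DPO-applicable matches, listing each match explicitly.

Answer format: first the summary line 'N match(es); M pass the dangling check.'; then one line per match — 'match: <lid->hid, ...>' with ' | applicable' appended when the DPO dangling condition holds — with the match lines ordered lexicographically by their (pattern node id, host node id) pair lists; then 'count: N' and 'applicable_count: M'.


1 match(es); 1 pass the dangling check.
match: 0->12, 1->1, 2->0, 3->13 | applicable
count: 1
applicable_count: 1


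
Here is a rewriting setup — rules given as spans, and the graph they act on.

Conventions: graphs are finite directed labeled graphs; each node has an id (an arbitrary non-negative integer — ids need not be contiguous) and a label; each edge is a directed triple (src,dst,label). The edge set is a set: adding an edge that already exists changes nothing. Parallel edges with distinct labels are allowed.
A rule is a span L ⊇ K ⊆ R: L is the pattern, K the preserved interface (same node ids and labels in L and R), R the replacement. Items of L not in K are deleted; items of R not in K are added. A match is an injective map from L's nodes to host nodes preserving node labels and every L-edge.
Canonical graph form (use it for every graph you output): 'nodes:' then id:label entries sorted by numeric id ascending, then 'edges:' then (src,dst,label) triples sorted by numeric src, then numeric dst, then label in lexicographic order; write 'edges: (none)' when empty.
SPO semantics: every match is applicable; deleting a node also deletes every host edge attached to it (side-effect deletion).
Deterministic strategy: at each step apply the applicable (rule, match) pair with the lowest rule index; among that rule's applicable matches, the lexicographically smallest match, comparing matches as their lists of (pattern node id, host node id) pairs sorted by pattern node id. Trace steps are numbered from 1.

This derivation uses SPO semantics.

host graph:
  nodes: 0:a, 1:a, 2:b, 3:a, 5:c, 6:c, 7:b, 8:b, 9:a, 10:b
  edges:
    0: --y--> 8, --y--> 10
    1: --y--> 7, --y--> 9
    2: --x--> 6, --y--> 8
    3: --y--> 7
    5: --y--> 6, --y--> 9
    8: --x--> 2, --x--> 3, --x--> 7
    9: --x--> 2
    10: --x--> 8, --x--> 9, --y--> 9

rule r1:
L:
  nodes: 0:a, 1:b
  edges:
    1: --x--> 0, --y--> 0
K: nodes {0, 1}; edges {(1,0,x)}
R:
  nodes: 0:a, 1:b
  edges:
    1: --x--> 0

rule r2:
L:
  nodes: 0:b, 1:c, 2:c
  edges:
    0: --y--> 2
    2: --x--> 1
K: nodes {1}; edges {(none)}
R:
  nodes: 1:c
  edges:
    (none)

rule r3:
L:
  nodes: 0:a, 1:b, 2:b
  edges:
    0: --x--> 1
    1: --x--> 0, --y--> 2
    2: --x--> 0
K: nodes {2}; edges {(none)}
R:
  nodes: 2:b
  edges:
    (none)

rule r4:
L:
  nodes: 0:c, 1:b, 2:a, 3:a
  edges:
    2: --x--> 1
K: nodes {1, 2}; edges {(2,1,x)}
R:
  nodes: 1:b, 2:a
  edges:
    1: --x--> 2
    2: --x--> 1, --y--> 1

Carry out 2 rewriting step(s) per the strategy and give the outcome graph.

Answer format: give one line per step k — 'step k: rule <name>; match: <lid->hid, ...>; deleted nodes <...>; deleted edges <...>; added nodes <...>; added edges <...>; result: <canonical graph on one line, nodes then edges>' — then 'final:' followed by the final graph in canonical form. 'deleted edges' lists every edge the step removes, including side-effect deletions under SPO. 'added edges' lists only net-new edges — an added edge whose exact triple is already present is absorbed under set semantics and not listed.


step 1: rule r1; match: 0->9, 1->10; deleted nodes (none); deleted edges (10,9,y); added nodes (none); added edges (none); result: nodes: 0:a, 1:a, 2:b, 3:a, 5:c, 6:c, 7:b, 8:b, 9:a, 10:b edges: (0,8,y); (0,10,y); (1,7,y); (1,9,y); (2,6,x); (2,8,y); (3,7,y); (5,6,y); (5,9,y); (8,2,x); (8,3,x); (8,7,x); (9,2,x); (10,8,x); (10,9,x)
step 2: rule r4; match: 0->5, 1->2, 2->9, 3->0; deleted nodes 0, 5; deleted edges (0,8,y); (0,10,y); (5,6,y); (5,9,y); added nodes (none); added edges (2,9,x); (9,2,y); result: nodes: 1:a, 2:b, 3:a, 6:c, 7:b, 8:b, 9:a, 10:b edges: (1,7,y); (1,9,y); (2,6,x); (2,8,y); (2,9,x); (3,7,y); (8,2,x); (8,3,x); (8,7,x); (9,2,x); (9,2,y); (10,8,x); (10,9,x)
final:
nodes: 1:a, 2:b, 3:a, 6:c, 7:b, 8:b, 9:a, 10:b
edges: (1,7,y); (1,9,y); (2,6,x); (2,8,y); (2,9,x); (3,7,y); (8,2,x); (8,3,x); (8,7,x); (9,2,x); (9,2,y); (10,8,x); (10,9,x)


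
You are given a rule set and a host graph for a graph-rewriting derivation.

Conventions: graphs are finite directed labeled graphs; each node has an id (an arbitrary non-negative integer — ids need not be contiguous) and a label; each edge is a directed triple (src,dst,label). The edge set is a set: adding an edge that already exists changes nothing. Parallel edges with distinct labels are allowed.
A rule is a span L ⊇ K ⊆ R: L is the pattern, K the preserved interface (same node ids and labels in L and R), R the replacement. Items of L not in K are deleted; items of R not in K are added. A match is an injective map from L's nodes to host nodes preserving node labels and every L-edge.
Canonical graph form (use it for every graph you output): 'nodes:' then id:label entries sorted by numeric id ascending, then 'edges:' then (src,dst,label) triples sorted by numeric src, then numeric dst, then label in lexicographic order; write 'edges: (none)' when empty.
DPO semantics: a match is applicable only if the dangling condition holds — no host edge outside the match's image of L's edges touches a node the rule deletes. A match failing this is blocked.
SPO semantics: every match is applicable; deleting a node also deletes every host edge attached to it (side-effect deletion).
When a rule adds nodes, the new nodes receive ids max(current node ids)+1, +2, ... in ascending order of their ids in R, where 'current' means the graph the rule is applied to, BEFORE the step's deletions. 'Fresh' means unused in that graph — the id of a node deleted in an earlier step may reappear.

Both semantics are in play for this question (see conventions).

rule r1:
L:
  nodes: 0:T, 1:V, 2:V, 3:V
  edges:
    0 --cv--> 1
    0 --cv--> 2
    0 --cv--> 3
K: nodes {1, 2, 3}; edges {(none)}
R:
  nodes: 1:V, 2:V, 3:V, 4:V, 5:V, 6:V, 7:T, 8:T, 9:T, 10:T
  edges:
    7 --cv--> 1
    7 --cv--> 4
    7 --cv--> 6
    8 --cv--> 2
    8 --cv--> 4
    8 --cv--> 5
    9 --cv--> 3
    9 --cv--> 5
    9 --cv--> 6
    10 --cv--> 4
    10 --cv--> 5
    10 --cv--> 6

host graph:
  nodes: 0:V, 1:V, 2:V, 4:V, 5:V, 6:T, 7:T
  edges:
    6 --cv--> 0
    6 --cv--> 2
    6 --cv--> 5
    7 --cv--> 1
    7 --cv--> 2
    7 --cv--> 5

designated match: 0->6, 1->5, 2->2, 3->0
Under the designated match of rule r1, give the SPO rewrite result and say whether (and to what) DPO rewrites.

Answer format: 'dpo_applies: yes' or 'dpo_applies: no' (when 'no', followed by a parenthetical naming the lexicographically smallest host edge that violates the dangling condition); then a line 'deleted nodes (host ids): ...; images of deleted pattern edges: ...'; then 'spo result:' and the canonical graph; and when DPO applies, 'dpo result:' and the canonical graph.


dpo_applies: yes
deleted nodes (host ids): 6; images of deleted pattern edges: (6,0,cv); (6,2,cv); (6,5,cv)
spo result:
nodes: 0:V, 1:V, 2:V, 4:V, 5:V, 7:T, 8:V, 9:V, 10:V, 11:T, 12:T, 13:T, 14:T
edges: (7,1,cv); (7,2,cv); (7,5,cv); (11,5,cv); (11,8,cv); (11,10,cv); (12,2,cv); (12,8,cv); (12,9,cv); (13,0,cv); (13,9,cv); (13,10,cv); (14,8,cv); (14,9,cv); (14,10,cv)
dpo result:
nodes: 0:V, 1:V, 2:V, 4:V, 5:V, 7:T, 8:V, 9:V, 10:V, 11:T, 12:T, 13:T, 14:T
edges: (7,1,cv); (7,2,cv); (7,5,cv); (11,5,cv); (11,8,cv); (11,10,cv); (12,2,cv); (12,8,cv); (12,9,cv); (13,0,cv); (13,9,cv); (13,10,cv); (14,8,cv); (14,9,cv); (14,10,cv)


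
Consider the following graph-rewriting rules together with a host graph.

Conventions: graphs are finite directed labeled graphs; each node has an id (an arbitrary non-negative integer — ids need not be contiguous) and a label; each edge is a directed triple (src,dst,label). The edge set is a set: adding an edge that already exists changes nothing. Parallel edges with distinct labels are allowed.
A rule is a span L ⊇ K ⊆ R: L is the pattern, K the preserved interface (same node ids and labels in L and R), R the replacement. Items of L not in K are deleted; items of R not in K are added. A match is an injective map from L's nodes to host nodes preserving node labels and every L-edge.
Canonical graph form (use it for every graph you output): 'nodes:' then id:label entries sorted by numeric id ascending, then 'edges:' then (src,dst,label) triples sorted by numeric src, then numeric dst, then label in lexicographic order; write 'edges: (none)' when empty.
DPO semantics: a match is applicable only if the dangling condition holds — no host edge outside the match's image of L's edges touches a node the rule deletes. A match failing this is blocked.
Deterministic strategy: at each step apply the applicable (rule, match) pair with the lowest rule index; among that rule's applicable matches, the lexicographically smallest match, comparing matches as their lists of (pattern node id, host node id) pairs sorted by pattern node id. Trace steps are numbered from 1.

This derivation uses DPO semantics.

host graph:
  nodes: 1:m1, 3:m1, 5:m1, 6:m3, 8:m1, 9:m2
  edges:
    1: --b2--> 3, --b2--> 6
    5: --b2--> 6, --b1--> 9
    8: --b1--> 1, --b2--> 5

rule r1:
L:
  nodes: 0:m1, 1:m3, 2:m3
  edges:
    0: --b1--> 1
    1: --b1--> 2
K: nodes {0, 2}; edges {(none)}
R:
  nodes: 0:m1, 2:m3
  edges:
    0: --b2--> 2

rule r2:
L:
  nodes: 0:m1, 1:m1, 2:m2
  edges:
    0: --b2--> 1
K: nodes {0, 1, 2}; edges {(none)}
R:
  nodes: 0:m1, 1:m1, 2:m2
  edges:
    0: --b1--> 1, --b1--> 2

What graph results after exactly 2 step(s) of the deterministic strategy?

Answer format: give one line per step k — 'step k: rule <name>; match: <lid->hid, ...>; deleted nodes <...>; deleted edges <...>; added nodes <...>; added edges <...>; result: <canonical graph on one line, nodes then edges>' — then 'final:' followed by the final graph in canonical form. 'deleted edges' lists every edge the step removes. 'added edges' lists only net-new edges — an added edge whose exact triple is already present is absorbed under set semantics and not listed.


step 1: rule r2; match: 0->1, 1->3, 2->9; deleted nodes (none); deleted edges (1,3,b2); added nodes (none); added edges (1,3,b1); (1,9,b1); result: nodes: 1:m1, 3:m1, 5:m1, 6:m3, 8:m1, 9:m2 edges: (1,3,b1); (1,6,b2); (1,9,b1); (5,6,b2); (5,9,b1); (8,1,b1); (8,5,b2)
step 2: rule r2; match: 0->8, 1->5, 2->9; deleted nodes (none); deleted edges (8,5,b2); added nodes (none); added edges (8,5,b1); (8,9,b1); result: nodes: 1:m1, 3:m1, 5:m1, 6:m3, 8:m1, 9:m2 edges: (1,3,b1); (1,6,b2); (1,9,b1); (5,6,b2); (5,9,b1); (8,1,b1); (8,5,b1); (8,9,b1)
final:
nodes: 1:m1, 3:m1, 5:m1, 6:m3, 8:m1, 9:m2
edges: (1,3,b1); (1,6,b2); (1,9,b1); (5,6,b2); (5,9,b1); (8,1,b1); (8,5,b1); (8,9,b1)


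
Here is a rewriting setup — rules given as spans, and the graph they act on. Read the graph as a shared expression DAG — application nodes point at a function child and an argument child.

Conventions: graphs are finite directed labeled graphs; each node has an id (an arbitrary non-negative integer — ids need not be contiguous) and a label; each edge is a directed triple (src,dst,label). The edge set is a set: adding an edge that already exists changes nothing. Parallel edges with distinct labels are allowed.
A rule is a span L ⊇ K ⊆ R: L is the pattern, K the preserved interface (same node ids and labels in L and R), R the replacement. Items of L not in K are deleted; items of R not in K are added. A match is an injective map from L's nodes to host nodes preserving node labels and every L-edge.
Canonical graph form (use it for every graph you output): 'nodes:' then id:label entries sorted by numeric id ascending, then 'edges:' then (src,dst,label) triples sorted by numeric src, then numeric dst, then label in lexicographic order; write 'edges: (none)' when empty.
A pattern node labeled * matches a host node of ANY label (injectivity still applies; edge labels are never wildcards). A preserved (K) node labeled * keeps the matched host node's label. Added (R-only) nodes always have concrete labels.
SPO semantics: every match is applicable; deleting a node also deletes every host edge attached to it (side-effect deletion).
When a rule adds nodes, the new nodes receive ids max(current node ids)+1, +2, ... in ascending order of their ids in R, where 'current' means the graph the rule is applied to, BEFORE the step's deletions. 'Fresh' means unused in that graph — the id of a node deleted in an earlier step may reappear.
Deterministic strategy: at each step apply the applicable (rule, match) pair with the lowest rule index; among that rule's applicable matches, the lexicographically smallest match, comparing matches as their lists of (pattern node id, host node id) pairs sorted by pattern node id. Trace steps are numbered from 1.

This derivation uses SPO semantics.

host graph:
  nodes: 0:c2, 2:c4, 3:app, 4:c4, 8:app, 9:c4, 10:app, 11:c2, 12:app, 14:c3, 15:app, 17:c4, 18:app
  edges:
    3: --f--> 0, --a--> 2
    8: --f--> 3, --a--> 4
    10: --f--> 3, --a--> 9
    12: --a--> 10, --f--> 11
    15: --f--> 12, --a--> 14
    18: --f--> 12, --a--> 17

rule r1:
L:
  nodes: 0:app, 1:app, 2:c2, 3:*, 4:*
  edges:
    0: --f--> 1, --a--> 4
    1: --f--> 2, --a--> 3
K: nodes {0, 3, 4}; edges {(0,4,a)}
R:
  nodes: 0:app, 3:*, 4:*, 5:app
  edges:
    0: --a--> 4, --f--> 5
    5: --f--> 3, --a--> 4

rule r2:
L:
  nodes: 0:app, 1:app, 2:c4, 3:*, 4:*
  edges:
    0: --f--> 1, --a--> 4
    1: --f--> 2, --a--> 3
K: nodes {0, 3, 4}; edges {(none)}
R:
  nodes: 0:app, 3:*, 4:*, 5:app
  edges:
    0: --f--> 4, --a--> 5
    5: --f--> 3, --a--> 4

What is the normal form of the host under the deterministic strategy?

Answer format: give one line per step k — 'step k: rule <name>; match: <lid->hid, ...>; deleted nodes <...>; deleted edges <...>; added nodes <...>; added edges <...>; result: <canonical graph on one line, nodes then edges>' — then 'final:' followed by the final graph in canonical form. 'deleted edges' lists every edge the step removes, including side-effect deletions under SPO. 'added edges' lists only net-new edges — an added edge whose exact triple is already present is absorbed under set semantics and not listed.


step 1: rule r1; match: 0->8, 1->3, 2->0, 3->2, 4->4; deleted nodes 0, 3; deleted edges (3,0,f); (3,2,a); (8,3,f); (10,3,f); added nodes 19; added edges (8,19,f); (19,2,f); (19,4,a); result: nodes: 2:c4, 4:c4, 8:app, 9:c4, 10:app, 11:c2, 12:app, 14:c3, 15:app, 17:c4, 18:app, 19:app edges: (8,4,a); (8,19,f); (10,9,a); (12,10,a); (12,11,f); (15,12,f); (15,14,a); (18,12,f); (18,17,a); (19,2,f); (19,4,a)
step 2: rule r1; match: 0->15, 1->12, 2->11, 3->10, 4->14; deleted nodes 11, 12; deleted edges (12,10,a); (12,11,f); (15,12,f); (18,12,f); added nodes 20; added edges (15,20,f); (20,10,f); (20,14,a); result: nodes: 2:c4, 4:c4, 8:app, 9:c4, 10:app, 14:c3, 15:app, 17:c4, 18:app, 19:app, 20:app edges: (8,4,a); (8,19,f); (10,9,a); (15,14,a); (15,20,f); (18,17,a); (19,2,f); (19,4,a); (20,10,f); (20,14,a)
final:
nodes: 2:c4, 4:c4, 8:app, 9:c4, 10:app, 14:c3, 15:app, 17:c4, 18:app, 19:app, 20:app
edges: (8,4,a); (8,19,f); (10,9,a); (15,14,a); (15,20,f); (18,17,a); (19,2,f); (19,4,a); (20,10,f); (20,14,a)


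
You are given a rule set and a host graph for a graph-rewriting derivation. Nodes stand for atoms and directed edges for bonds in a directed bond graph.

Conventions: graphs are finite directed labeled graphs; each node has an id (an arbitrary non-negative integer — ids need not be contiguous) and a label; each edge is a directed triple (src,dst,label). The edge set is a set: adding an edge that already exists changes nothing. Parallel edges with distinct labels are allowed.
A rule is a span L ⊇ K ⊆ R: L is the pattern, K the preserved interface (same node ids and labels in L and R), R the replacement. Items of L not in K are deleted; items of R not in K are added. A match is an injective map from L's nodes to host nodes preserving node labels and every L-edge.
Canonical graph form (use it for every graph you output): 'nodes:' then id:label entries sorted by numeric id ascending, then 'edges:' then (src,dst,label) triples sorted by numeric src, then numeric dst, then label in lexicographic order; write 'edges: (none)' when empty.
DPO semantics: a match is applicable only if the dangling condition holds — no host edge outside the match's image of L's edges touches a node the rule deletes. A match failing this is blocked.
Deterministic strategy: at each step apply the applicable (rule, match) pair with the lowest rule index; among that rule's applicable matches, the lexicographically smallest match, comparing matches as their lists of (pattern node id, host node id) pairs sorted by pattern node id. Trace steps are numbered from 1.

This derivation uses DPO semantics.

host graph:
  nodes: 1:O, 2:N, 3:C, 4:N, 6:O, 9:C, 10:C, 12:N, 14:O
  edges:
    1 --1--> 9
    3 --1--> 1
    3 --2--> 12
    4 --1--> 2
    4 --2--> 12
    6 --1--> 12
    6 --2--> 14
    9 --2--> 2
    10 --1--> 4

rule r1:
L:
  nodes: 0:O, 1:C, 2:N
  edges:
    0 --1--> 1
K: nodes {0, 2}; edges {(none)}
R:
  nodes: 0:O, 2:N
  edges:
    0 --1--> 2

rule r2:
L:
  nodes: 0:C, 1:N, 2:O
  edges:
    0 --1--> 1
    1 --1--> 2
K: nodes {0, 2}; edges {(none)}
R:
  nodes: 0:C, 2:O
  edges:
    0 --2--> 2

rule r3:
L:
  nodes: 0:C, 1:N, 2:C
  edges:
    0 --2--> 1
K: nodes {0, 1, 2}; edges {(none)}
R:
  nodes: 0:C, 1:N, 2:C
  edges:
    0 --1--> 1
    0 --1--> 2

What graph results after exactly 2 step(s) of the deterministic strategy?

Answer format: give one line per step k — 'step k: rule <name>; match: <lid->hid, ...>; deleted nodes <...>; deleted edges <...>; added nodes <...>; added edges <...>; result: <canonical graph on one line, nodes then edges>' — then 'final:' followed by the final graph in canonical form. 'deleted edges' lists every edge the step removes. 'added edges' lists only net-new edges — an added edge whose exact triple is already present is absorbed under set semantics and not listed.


step 1: rule r3; match: 0->3, 1->12, 2->9; deleted nodes (none); deleted edges (3,12,2); added nodes (none); added edges (3,9,1); (3,12,1); result: nodes: 1:O, 2:N, 3:C, 4:N, 6:O, 9:C, 10:C, 12:N, 14:O edges: (1,9,1); (3,1,1); (3,9,1); (3,12,1); (4,2,1); (4,12,2); (6,12,1); (6,14,2); (9,2,2); (10,4,1)
step 2: rule r3; match: 0->9, 1->2, 2->3; deleted nodes (none); deleted edges (9,2,2); added nodes (none); added edges (9,2,1); (9,3,1); result: nodes: 1:O, 2:N, 3:C, 4:N, 6:O, 9:C, 10:C, 12:N, 14:O edges: (1,9,1); (3,1,1); (3,9,1); (3,12,1); (4,2,1); (4,12,2); (6,12,1); (6,14,2); (9,2,1); (9,3,1); (10,4,1)
final:
nodes: 1:O, 2:N, 3:C, 4:N, 6:O, 9:C, 10:C, 12:N, 14:O
edges: (1,9,1); (3,1,1); (3,9,1); (3,12,1); (4,2,1); (4,12,2); (6,12,1); (6,14,2); (9,2,1); (9,3,1); (10,4,1)


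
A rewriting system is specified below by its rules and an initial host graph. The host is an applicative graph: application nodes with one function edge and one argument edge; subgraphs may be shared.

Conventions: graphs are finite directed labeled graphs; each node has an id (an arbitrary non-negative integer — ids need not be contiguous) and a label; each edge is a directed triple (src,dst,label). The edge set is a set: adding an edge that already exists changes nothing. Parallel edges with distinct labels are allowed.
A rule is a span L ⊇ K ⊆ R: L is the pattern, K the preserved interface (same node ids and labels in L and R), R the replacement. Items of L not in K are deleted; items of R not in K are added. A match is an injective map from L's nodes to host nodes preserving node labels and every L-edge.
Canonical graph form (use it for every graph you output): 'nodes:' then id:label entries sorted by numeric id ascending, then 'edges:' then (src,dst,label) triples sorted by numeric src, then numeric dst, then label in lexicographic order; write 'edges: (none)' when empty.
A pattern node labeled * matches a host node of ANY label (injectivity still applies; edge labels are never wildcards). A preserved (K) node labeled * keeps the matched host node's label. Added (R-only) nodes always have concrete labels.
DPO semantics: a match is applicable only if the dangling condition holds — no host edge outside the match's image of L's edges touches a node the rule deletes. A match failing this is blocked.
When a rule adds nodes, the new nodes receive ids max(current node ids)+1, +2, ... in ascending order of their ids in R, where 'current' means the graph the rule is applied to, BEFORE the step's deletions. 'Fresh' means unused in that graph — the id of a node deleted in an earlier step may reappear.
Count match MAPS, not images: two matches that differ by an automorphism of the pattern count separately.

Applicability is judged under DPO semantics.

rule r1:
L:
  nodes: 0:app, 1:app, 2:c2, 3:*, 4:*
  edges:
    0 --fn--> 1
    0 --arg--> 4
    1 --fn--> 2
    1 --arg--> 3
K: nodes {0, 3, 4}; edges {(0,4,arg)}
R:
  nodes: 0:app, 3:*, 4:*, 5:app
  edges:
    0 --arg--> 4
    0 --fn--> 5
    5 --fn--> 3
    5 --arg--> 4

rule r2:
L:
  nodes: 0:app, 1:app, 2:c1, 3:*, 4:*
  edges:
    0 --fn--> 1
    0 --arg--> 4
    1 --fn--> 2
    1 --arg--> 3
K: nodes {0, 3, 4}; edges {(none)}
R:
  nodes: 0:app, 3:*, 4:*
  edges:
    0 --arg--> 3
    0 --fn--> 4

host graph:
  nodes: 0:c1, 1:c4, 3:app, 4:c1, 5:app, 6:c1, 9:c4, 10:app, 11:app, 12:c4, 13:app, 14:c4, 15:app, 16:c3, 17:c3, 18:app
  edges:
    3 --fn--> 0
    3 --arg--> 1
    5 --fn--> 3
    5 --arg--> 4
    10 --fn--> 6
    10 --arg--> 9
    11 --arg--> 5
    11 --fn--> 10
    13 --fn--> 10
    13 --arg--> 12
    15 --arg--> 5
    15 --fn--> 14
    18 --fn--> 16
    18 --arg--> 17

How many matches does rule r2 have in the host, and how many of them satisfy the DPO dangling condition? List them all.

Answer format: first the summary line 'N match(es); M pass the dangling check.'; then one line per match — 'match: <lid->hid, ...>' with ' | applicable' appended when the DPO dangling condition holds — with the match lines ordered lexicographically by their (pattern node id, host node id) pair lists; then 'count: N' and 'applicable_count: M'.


3 match(es); 1 pass the dangling check.
match: 0->5, 1->3, 2->0, 3->1, 4->4 | applicable
match: 0->11, 1->10, 2->6, 3->9, 4->5
match: 0->13, 1->10, 2->6, 3->9, 4->12
count: 3
applicable_count: 1


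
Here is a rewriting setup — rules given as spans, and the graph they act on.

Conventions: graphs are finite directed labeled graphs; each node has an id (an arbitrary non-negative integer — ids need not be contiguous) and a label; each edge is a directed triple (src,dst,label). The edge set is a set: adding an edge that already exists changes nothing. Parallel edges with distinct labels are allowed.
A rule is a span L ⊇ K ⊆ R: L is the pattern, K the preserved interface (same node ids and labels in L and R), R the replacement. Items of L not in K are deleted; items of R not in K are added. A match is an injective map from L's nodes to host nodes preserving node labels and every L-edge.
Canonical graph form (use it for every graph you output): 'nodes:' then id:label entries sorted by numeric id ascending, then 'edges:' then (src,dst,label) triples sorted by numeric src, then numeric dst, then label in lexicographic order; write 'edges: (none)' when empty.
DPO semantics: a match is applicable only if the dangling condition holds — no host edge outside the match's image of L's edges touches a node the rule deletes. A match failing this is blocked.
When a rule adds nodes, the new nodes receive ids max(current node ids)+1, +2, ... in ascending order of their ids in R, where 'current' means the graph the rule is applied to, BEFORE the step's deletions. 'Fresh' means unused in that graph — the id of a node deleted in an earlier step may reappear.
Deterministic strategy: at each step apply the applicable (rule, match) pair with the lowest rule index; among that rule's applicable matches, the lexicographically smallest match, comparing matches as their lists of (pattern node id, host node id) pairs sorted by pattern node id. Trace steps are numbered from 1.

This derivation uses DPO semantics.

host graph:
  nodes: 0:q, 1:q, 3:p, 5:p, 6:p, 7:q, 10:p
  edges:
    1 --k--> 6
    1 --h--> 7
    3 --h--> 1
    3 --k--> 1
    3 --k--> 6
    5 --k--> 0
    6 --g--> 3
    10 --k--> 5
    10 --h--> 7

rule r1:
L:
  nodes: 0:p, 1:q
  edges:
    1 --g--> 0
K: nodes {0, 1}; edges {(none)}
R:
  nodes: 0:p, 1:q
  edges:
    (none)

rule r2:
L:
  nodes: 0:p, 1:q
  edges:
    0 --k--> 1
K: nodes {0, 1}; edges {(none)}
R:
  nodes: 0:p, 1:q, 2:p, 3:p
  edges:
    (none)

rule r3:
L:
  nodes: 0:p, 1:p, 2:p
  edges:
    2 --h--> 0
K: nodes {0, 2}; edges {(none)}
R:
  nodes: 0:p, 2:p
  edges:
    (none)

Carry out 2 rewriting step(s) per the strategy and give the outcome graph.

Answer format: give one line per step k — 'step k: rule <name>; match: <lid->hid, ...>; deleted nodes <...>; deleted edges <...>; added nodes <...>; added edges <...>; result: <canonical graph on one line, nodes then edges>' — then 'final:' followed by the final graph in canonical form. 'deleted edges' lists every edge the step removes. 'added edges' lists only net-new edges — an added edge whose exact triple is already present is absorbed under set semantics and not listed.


step 1: rule r2; match: 0->3, 1->1; deleted nodes (none); deleted edges (3,1,k); added nodes 11, 12; added edges (none); result: nodes: 0:q, 1:q, 3:p, 5:p, 6:p, 7:q, 10:p, 11:p, 12:p edges: (1,6,k); (1,7,h); (3,1,h); (3,6,k); (5,0,k); (6,3,g); (10,5,k); (10,7,h)
step 2: rule r2; match: 0->5, 1->0; deleted nodes (none); deleted edges (5,0,k); added nodes 13, 14; added edges (none); result: nodes: 0:q, 1:q, 3:p, 5:p, 6:p, 7:q, 10:p, 11:p, 12:p, 13:p, 14:p edges: (1,6,k); (1,7,h); (3,1,h); (3,6,k); (6,3,g); (10,5,k); (10,7,h)
final:
nodes: 0:q, 1:q, 3:p, 5:p, 6:p, 7:q, 10:p, 11:p, 12:p, 13:p, 14:p
edges: (1,6,k); (1,7,h); (3,1,h); (3,6,k); (6,3,g); (10,5,k); (10,7,h)


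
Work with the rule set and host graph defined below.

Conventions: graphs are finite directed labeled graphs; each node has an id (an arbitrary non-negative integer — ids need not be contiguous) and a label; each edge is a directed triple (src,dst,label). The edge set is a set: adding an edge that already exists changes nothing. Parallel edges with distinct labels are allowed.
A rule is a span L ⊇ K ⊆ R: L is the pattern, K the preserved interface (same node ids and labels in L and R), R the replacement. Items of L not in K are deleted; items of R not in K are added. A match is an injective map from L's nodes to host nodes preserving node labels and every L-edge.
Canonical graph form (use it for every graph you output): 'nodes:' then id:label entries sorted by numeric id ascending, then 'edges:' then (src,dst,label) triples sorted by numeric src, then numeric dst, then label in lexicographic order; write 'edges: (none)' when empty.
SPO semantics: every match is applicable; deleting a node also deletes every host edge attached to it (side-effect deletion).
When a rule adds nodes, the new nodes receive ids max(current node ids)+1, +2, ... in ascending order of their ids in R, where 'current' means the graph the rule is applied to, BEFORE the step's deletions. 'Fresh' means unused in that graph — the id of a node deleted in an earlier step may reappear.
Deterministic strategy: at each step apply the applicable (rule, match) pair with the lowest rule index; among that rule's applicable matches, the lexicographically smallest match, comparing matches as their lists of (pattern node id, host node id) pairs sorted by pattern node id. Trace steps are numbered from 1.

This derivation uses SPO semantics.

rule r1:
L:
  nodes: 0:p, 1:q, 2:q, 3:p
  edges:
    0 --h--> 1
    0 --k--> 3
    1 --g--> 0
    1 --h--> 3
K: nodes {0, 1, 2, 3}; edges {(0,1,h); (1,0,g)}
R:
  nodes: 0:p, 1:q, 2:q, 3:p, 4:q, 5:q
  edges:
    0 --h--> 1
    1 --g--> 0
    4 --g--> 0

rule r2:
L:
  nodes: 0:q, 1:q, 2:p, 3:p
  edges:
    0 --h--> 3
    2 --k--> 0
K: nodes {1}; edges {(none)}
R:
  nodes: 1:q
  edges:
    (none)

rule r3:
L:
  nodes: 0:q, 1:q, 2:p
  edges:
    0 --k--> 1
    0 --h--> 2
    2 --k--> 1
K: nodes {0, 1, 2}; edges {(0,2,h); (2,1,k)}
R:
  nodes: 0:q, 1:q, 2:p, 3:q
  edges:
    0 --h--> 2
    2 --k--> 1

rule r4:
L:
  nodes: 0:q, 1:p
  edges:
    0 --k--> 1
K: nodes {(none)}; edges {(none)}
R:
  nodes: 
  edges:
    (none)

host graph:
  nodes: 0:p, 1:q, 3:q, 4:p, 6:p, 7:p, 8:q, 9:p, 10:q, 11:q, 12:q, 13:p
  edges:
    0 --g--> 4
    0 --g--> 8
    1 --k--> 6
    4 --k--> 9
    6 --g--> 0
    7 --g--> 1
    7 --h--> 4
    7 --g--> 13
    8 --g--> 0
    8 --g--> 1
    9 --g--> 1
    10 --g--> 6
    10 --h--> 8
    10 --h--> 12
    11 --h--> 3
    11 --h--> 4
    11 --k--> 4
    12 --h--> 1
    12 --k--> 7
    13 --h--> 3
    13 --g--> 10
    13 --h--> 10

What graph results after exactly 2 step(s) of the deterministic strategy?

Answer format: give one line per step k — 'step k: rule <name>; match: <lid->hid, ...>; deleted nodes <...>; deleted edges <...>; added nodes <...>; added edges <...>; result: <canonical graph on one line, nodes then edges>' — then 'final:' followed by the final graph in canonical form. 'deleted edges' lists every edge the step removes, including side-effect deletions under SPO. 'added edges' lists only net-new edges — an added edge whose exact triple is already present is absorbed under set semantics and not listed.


step 1: rule r4; match: 0->1, 1->6; deleted nodes 1, 6; deleted edges (1,6,k); (6,0,g); (7,1,g); (8,1,g); (9,1,g); (10,6,g); (12,1,h); added nodes (none); added edges (none); result: nodes: 0:p, 3:q, 4:p, 7:p, 8:q, 9:p, 10:q, 11:q, 12:q, 13:p edges: (0,4,g); (0,8,g); (4,9,k); (7,4,h); (7,13,g); (8,0,g); (10,8,h); (10,12,h); (11,3,h); (11,4,h); (11,4,k); (12,7,k); (13,3,h); (13,10,g); (13,10,h)
step 2: rule r4; match: 0->11, 1->4; deleted nodes 4, 11; deleted edges (0,4,g); (4,9,k); (7,4,h); (11,3,h); (11,4,h); (11,4,k); added nodes (none); added edges (none); result: nodes: 0:p, 3:q, 7:p, 8:q, 9:p, 10:q, 12:q, 13:p edges: (0,8,g); (7,13,g); (8,0,g); (10,8,h); (10,12,h); (12,7,k); (13,3,h); (13,10,g); (13,10,h)
final:
nodes: 0:p, 3:q, 7:p, 8:q, 9:p, 10:q, 12:q, 13:p
edges: (0,8,g); (7,13,g); (8,0,g); (10,8,h); (10,12,h); (12,7,k); (13,3,h); (13,10,g); (13,10,h)


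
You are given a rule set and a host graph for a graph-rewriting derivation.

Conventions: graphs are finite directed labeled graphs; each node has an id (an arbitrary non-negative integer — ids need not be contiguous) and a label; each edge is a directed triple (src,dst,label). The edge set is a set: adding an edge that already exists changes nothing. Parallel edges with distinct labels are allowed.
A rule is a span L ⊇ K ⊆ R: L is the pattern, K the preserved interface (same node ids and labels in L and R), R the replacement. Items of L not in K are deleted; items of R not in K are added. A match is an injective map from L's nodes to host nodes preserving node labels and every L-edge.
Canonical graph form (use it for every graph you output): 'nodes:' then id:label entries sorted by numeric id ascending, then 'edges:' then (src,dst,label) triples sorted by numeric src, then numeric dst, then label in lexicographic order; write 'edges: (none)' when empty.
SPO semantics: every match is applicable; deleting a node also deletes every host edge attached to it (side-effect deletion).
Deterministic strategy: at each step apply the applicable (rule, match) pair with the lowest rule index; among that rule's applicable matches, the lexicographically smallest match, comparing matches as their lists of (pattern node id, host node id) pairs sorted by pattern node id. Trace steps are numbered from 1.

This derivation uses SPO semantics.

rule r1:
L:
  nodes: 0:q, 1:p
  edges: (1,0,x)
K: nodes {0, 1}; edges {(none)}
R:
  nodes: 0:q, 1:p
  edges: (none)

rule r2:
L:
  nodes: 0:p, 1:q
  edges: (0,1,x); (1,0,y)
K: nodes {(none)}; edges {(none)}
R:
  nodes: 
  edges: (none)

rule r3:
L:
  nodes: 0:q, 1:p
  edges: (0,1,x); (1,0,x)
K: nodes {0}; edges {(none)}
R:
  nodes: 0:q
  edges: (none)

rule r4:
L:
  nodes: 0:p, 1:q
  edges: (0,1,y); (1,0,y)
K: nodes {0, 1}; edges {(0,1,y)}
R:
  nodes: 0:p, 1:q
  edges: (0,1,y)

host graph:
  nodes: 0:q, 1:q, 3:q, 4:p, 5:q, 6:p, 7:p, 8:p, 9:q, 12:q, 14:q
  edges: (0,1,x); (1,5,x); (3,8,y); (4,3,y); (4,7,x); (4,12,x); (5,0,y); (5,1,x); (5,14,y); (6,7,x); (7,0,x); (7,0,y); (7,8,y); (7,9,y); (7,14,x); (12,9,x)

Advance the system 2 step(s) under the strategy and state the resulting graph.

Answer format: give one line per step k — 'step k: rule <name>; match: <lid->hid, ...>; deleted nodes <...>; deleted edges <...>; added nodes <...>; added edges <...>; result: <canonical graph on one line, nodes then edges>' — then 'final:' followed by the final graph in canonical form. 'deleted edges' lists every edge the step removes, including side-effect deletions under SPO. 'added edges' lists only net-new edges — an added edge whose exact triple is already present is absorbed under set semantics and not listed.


step 1: rule r1; match: 0->0, 1->7; deleted nodes (none); deleted edges (7,0,x); added nodes (none); added edges (none); result: nodes: 0:q, 1:q, 3:q, 4:p, 5:q, 6:p, 7:p, 8:p, 9:q, 12:q, 14:q edges: (0,1,x); (1,5,x); (3,8,y); (4,3,y); (4,7,x); (4,12,x); (5,0,y); (5,1,x); (5,14,y); (6,7,x); (7,0,y); (7,8,y); (7,9,y); (7,14,x); (12,9,x)
step 2: rule r1; match: 0->12, 1->4; deleted nodes (none); deleted edges (4,12,x); added nodes (none); added edges (none); result: nodes: 0:q, 1:q, 3:q, 4:p, 5:q, 6:p, 7:p, 8:p, 9:q, 12:q, 14:q edges: (0,1,x); (1,5,x); (3,8,y); (4,3,y); (4,7,x); (5,0,y); (5,1,x); (5,14,y); (6,7,x); (7,0,y); (7,8,y); (7,9,y); (7,14,x); (12,9,x)
final:
nodes: 0:q, 1:q, 3:q, 4:p, 5:q, 6:p, 7:p, 8:p, 9:q, 12:q, 14:q
edges: (0,1,x); (1,5,x); (3,8,y); (4,3,y); (4,7,x); (5,0,y); (5,1,x); (5,14,y); (6,7,x); (7,0,y); (7,8,y); (7,9,y); (7,14,x); (12,9,x)


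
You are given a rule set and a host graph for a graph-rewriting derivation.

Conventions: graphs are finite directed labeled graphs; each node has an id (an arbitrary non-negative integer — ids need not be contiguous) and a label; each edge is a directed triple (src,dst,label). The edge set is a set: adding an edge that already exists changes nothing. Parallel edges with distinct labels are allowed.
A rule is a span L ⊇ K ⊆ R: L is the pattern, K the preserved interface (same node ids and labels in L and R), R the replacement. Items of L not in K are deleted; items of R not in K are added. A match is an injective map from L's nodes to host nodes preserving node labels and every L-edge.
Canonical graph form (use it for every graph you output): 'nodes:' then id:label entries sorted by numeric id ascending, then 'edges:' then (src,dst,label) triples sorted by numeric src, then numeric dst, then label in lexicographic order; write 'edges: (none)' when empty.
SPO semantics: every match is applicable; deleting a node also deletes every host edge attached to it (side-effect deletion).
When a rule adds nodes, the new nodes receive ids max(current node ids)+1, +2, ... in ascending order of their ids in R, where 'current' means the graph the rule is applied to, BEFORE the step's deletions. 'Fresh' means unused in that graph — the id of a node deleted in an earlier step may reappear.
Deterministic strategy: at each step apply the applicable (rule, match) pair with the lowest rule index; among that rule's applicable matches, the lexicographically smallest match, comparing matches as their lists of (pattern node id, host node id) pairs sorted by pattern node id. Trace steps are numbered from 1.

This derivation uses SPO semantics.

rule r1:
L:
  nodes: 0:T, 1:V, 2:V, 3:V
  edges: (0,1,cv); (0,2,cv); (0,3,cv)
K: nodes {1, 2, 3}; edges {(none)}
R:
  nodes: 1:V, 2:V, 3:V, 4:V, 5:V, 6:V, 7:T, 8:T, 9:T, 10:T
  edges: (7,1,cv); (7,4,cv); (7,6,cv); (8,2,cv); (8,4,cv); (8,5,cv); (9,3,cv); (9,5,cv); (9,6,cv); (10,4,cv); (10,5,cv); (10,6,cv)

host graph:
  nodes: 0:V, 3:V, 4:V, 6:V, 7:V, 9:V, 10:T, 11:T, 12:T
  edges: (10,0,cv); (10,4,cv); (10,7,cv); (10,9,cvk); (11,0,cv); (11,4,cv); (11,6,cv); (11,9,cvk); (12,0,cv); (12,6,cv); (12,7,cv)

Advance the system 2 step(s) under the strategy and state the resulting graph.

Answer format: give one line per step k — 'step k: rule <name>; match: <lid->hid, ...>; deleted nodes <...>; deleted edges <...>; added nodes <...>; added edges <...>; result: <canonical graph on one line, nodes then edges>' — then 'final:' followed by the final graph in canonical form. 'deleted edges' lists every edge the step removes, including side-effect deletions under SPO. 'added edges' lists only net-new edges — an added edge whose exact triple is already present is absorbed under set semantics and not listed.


step 1: rule r1; match: 0->10, 1->0, 2->4, 3->7; deleted nodes 10; deleted edges (10,0,cv); (10,4,cv); (10,7,cv); (10,9,cvk); added nodes 13, 14, 15, 16, 17, 18, 19; added edges (16,0,cv); (16,13,cv); (16,15,cv); (17,4,cv); (17,13,cv); (17,14,cv); (18,7,cv); (18,14,cv); (18,15,cv); (19,13,cv); (19,14,cv); (19,15,cv); result: nodes: 0:V, 3:V, 4:V, 6:V, 7:V, 9:V, 11:T, 12:T, 13:V, 14:V, 15:V, 16:T, 17:T, 18:T, 19:T edges: (11,0,cv); (11,4,cv); (11,6,cv); (11,9,cvk); (12,0,cv); (12,6,cv); (12,7,cv); (16,0,cv); (16,13,cv); (16,15,cv); (17,4,cv); (17,13,cv); (17,14,cv); (18,7,cv); (18,14,cv); (18,15,cv); (19,13,cv); (19,14,cv); (19,15,cv)
step 2: rule r1; match: 0->11, 1->0, 2->4, 3->6; deleted nodes 11; deleted edges (11,0,cv); (11,4,cv); (11,6,cv); (11,9,cvk); added nodes 20, 21, 22, 23, 24, 25, 26; added edges (23,0,cv); (23,20,cv); (23,22,cv); (24,4,cv); (24,20,cv); (24,21,cv); (25,6,cv); (25,21,cv); (25,22,cv); (26,20,cv); (26,21,cv); (26,22,cv); result: nodes: 0:V, 3:V, 4:V, 6:V, 7:V, 9:V, 12:T, 13:V, 14:V, 15:V, 16:T, 17:T, 18:T, 19:T, 20:V, 21:V, 22:V, 23:T, 24:T, 25:T, 26:T edges: (12,0,cv); (12,6,cv); (12,7,cv); (16,0,cv); (16,13,cv); (16,15,cv); (17,4,cv); (17,13,cv); (17,14,cv); (18,7,cv); (18,14,cv); (18,15,cv); (19,13,cv); (19,14,cv); (19,15,cv); (23,0,cv); (23,20,cv); (23,22,cv); (24,4,cv); (24,20,cv); (24,21,cv); (25,6,cv); (25,21,cv); (25,22,cv); (26,20,cv); (26,21,cv); (26,22,cv)
final:
nodes: 0:V, 3:V, 4:V, 6:V, 7:V, 9:V, 12:T, 13:V, 14:V, 15:V, 16:T, 17:T, 18:T, 19:T, 20:V, 21:V, 22:V, 23:T, 24:T, 25:T, 26:T
edges: (12,0,cv); (12,6,cv); (12,7,cv); (16,0,cv); (16,13,cv); (16,15,cv); (17,4,cv); (17,13,cv); (17,14,cv); (18,7,cv); (18,14,cv); (18,15,cv); (19,13,cv); (19,14,cv); (19,15,cv); (23,0,cv); (23,20,cv); (23,22,cv); (24,4,cv); (24,20,cv); (24,21,cv); (25,6,cv); (25,21,cv); (25,22,cv); (26,20,cv); (26,21,cv); (26,22,cv)
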